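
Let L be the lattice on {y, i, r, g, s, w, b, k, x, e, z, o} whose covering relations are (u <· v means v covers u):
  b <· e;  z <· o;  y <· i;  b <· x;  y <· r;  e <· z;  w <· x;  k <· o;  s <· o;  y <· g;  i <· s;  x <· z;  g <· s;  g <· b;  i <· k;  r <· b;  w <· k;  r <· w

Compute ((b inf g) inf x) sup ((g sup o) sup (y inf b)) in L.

b ∧ g = g
g ∧ x = g
g ∨ o = o
y ∧ b = y
o ∨ y = o
g ∨ o = o

o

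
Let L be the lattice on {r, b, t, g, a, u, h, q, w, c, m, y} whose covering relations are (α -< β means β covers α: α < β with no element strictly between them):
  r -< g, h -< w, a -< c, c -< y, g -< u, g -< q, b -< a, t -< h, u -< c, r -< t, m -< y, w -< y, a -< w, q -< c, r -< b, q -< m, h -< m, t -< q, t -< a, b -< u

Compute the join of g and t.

Common upper bounds of {g, t}: c, m, q, y.
The least among these is q.

q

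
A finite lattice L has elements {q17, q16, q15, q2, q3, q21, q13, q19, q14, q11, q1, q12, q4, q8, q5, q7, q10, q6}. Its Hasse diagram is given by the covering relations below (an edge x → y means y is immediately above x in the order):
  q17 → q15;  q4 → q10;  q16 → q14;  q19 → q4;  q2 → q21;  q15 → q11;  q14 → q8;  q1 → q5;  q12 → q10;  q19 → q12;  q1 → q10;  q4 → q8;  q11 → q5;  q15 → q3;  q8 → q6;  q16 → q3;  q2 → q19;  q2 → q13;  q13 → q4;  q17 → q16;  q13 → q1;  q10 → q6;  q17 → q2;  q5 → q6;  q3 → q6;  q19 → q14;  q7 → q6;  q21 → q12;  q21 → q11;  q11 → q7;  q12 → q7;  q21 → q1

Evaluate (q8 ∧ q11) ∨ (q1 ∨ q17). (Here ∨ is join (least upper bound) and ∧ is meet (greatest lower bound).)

q1

q8 ∧ q11 = q2
q1 ∨ q17 = q1
q2 ∨ q1 = q1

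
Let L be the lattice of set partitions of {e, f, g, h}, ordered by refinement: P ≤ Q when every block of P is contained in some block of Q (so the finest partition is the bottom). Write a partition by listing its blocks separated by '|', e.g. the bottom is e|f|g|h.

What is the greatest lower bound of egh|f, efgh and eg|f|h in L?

eg|f|h

Common lower bounds of {egh|f, efgh, eg|f|h}: eg|f|h, e|f|g|h.
The greatest among these is eg|f|h.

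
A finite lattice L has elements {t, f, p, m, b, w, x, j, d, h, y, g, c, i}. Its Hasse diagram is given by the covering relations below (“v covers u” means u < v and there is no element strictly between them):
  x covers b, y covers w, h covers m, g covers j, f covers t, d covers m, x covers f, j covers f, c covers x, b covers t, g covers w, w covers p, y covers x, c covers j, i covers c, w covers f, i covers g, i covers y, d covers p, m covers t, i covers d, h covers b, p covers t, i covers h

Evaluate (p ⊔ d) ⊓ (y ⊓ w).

p

p ∨ d = d
y ∧ w = w
d ∧ w = p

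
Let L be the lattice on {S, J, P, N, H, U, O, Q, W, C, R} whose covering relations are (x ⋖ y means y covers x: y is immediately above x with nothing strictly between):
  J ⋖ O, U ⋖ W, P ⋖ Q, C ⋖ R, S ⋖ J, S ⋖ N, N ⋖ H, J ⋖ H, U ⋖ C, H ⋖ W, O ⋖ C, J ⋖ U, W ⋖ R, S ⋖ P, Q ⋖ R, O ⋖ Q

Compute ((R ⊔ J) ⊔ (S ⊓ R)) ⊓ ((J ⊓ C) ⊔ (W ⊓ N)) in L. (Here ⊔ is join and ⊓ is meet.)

R ∨ J = R
S ∧ R = S
R ∨ S = R
J ∧ C = J
W ∧ N = N
J ∨ N = H
R ∧ H = H

H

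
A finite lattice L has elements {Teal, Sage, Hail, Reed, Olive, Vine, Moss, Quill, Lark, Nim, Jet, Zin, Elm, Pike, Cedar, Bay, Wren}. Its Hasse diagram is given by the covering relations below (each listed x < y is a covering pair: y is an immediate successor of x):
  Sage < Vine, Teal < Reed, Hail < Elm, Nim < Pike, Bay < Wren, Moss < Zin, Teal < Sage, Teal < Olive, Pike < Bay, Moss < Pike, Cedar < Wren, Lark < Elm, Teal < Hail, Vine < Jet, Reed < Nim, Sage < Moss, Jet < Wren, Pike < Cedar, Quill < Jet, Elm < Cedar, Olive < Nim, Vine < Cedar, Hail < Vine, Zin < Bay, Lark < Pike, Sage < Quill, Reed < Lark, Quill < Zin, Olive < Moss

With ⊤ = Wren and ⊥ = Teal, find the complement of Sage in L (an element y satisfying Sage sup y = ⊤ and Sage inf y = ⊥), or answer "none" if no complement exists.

For every candidate y, either Sage ∨ y ≠ Wren or Sage ∧ y ≠ Teal; no complement exists.

none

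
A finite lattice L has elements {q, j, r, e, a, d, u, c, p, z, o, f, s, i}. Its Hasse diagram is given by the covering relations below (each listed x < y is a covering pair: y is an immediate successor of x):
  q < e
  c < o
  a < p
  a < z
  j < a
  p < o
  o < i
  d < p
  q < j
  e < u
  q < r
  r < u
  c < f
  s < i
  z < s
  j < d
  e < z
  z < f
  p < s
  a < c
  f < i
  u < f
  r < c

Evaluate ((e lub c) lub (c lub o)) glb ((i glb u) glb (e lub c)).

e ∨ c = f
c ∨ o = o
f ∨ o = i
i ∧ u = u
e ∨ c = f
u ∧ f = u
i ∧ u = u

u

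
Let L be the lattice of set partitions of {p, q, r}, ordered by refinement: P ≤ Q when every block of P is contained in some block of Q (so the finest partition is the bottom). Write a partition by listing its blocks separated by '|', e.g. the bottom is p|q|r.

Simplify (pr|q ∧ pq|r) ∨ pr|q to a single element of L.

pr|q ∧ pq|r = p|q|r
p|q|r ∨ pr|q = pr|q

pr|q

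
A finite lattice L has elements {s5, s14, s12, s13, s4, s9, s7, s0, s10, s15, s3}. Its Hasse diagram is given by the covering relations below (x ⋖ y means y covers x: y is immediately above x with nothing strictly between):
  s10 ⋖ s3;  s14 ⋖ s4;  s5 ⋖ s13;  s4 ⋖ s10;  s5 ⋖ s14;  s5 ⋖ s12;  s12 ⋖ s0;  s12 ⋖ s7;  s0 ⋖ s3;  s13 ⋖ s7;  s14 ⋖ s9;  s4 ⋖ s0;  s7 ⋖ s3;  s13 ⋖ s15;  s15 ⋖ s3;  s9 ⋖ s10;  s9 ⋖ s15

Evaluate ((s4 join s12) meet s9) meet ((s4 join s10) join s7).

s4 ∨ s12 = s0
s0 ∧ s9 = s14
s4 ∨ s10 = s10
s10 ∨ s7 = s3
s14 ∧ s3 = s14

s14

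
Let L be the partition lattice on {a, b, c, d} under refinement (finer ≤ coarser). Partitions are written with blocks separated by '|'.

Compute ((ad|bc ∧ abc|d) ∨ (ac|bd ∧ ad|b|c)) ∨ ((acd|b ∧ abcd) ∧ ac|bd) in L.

abc|d

ad|bc ∧ abc|d = a|bc|d
ac|bd ∧ ad|b|c = a|b|c|d
a|bc|d ∨ a|b|c|d = a|bc|d
acd|b ∧ abcd = acd|b
acd|b ∧ ac|bd = ac|b|d
a|bc|d ∨ ac|b|d = abc|d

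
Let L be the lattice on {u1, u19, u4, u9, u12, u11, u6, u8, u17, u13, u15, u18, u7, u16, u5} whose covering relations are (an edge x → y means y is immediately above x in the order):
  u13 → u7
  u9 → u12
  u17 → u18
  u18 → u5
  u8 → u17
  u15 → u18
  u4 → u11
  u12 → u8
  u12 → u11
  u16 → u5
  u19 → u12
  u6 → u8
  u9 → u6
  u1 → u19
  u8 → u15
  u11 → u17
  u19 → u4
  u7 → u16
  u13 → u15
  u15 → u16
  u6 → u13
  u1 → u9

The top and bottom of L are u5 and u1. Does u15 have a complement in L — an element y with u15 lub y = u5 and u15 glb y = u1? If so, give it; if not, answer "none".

For every candidate y, either u15 ∨ y ≠ u5 or u15 ∧ y ≠ u1; no complement exists.

none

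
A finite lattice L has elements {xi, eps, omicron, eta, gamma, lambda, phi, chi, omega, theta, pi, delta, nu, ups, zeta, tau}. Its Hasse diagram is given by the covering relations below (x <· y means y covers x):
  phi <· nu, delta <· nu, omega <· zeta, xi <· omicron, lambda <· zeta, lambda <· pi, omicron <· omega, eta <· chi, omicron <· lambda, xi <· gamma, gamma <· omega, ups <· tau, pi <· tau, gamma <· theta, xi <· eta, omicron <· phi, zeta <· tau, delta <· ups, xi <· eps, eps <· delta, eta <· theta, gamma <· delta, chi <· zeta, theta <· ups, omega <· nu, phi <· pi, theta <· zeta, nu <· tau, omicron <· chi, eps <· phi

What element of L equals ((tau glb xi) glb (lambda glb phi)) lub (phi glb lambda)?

tau ∧ xi = xi
lambda ∧ phi = omicron
xi ∧ omicron = xi
phi ∧ lambda = omicron
xi ∨ omicron = omicron

omicron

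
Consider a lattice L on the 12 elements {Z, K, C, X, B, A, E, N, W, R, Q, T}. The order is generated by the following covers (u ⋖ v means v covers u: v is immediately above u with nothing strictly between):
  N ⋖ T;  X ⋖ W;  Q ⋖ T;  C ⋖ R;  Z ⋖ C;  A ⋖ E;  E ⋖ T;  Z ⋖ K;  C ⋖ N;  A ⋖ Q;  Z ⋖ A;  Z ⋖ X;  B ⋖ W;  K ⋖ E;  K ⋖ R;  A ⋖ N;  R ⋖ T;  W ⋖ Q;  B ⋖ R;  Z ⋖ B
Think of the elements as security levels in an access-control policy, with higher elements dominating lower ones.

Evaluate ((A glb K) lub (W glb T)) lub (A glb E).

A ∧ K = Z
W ∧ T = W
Z ∨ W = W
A ∧ E = A
W ∨ A = Q

Q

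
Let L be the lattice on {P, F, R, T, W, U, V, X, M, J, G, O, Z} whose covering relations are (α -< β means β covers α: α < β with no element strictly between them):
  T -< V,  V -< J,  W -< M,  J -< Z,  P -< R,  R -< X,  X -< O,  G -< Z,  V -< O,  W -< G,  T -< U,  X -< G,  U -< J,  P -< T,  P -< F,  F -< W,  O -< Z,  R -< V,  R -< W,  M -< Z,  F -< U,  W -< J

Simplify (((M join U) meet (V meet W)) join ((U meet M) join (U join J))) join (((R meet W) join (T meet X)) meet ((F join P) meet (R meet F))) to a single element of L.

M ∨ U = Z
V ∧ W = R
Z ∧ R = R
U ∧ M = F
U ∨ J = J
F ∨ J = J
R ∨ J = J
R ∧ W = R
T ∧ X = P
R ∨ P = R
F ∨ P = F
R ∧ F = P
F ∧ P = P
R ∧ P = P
J ∨ P = J

J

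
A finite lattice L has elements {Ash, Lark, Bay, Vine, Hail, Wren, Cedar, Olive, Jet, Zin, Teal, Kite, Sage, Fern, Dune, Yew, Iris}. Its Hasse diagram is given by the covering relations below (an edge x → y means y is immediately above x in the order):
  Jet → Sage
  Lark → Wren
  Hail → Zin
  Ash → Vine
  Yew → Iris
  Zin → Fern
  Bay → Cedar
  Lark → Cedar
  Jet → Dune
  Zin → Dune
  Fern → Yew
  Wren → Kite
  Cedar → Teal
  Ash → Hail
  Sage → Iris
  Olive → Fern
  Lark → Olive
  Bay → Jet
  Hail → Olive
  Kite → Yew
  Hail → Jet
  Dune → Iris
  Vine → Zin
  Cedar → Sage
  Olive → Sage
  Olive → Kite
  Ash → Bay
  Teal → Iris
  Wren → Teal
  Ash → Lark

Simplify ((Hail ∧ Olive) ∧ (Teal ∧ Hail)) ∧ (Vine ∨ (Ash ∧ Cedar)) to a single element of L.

Ash

Hail ∧ Olive = Hail
Teal ∧ Hail = Ash
Hail ∧ Ash = Ash
Ash ∧ Cedar = Ash
Vine ∨ Ash = Vine
Ash ∧ Vine = Ash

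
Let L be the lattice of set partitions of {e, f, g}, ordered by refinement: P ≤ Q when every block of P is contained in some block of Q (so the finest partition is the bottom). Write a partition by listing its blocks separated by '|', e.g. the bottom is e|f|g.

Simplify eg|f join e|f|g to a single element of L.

eg|f

eg|f ∨ e|f|g = eg|f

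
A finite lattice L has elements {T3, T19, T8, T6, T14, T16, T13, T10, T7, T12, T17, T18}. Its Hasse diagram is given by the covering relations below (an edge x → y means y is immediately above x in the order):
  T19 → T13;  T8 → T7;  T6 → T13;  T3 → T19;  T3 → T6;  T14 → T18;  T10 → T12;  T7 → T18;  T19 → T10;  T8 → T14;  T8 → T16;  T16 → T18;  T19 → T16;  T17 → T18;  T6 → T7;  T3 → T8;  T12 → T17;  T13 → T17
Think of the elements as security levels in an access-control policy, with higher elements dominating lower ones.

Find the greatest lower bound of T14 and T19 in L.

Common lower bounds of {T14, T19}: T3.
The greatest among these is T3.

T3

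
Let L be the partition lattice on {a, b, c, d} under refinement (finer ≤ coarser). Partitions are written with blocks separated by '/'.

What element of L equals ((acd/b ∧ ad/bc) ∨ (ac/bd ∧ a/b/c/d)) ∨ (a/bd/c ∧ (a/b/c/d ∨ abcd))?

abd/c

acd/b ∧ ad/bc = ad/b/c
ac/bd ∧ a/b/c/d = a/b/c/d
ad/b/c ∨ a/b/c/d = ad/b/c
a/b/c/d ∨ abcd = abcd
a/bd/c ∧ abcd = a/bd/c
ad/b/c ∨ a/bd/c = abd/c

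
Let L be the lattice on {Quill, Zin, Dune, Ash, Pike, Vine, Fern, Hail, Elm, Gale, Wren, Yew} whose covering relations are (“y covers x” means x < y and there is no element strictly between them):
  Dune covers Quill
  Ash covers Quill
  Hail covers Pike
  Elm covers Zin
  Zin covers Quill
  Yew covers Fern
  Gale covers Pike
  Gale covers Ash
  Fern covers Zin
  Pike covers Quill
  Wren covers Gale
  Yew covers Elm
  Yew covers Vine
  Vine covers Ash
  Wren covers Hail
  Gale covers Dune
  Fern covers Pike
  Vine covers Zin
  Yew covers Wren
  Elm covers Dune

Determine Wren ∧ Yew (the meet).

Common lower bounds of {Wren, Yew}: Ash, Dune, Gale, Hail, Pike, Quill, Wren.
The greatest among these is Wren.

Wren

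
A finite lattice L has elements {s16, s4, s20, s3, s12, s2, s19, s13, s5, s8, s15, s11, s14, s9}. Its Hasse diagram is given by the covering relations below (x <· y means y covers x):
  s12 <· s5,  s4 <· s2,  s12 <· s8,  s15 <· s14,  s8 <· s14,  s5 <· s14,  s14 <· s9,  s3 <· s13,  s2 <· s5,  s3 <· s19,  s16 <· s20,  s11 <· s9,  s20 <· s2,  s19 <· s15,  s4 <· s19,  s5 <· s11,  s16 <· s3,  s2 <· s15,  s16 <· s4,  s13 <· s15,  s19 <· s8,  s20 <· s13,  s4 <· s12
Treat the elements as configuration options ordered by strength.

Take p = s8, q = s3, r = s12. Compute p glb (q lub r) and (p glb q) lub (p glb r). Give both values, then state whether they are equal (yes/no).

q lub r = s8, so p glb (q lub r) = s8 glb s8 = s8.
p glb q = s3 and p glb r = s12, so (p glb q) lub (p glb r) = s3 lub s12 = s8.
Equal: yes.

s8; s8; yes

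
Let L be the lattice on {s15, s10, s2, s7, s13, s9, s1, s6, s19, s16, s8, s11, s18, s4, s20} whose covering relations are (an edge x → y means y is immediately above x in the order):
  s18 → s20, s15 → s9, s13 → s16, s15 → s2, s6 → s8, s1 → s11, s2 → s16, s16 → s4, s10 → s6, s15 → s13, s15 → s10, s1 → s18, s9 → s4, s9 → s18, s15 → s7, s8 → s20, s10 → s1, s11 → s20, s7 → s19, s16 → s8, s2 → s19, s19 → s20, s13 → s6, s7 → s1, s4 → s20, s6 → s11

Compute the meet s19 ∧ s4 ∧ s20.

s2

Common lower bounds of {s19, s4, s20}: s15, s2.
The greatest among these is s2.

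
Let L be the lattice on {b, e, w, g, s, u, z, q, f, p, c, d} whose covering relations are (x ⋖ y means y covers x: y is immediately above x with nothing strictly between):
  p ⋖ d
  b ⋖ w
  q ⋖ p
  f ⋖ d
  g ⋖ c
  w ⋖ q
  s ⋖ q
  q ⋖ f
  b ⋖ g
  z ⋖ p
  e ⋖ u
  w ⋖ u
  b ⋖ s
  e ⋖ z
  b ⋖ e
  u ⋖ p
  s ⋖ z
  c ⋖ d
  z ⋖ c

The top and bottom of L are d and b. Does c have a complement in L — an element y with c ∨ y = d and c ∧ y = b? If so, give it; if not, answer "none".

w

Need y with c ∨ y = d and c ∧ y = b.
Checking each element gives: w.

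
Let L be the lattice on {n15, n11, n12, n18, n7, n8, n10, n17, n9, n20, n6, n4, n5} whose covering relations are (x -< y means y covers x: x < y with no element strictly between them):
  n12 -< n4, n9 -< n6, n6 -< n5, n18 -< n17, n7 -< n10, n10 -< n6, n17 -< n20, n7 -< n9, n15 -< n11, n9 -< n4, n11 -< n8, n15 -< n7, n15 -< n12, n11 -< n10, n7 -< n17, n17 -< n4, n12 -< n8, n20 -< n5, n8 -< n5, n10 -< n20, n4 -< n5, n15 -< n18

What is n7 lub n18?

Common upper bounds of {n7, n18}: n17, n20, n4, n5.
The least among these is n17.

n17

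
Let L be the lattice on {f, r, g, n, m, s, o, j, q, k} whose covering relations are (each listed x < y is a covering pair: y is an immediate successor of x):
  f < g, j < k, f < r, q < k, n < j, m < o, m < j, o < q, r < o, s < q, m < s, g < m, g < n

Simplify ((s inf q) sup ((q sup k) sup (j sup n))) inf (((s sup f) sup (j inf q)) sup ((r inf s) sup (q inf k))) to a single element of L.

q

s ∧ q = s
q ∨ k = k
j ∨ n = j
k ∨ j = k
s ∨ k = k
s ∨ f = s
j ∧ q = m
s ∨ m = s
r ∧ s = f
q ∧ k = q
f ∨ q = q
s ∨ q = q
k ∧ q = q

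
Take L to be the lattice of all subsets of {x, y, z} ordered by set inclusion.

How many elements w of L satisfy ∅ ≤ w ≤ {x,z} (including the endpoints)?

4

The interval [∅, {x,z}] = {{x,z}, {x}, {z}, ∅}, which has 4 elements.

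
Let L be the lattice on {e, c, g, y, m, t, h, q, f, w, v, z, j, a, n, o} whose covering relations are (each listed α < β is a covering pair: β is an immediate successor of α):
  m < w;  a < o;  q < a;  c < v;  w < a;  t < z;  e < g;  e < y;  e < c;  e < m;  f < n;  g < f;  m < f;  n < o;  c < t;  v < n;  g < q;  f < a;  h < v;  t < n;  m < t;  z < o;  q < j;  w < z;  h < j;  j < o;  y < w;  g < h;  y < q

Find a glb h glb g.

Common lower bounds of {a, h, g}: e, g.
The greatest among these is g.

g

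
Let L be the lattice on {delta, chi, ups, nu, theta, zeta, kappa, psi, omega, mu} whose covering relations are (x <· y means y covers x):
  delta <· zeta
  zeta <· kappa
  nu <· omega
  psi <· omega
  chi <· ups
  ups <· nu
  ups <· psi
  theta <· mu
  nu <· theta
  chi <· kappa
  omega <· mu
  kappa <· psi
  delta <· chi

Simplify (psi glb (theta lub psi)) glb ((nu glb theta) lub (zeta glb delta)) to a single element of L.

theta ∨ psi = mu
psi ∧ mu = psi
nu ∧ theta = nu
zeta ∧ delta = delta
nu ∨ delta = nu
psi ∧ nu = ups

ups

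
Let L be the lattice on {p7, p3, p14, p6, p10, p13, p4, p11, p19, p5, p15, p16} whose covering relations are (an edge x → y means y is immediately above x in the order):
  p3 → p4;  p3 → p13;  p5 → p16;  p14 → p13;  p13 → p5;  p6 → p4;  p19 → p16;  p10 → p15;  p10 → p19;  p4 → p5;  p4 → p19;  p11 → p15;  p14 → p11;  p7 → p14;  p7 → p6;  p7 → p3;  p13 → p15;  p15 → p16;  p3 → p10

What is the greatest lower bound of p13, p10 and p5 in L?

Common lower bounds of {p13, p10, p5}: p3, p7.
The greatest among these is p3.

p3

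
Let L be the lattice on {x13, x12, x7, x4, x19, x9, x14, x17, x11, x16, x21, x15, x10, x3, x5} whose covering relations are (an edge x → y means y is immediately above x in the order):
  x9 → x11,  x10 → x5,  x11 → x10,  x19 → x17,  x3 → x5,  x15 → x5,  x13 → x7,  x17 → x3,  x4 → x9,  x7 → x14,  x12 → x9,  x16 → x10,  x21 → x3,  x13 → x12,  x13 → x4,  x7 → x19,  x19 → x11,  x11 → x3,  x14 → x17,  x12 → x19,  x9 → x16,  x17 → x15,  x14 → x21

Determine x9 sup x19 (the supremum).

Common upper bounds of {x9, x19}: x10, x11, x3, x5.
The least among these is x11.

x11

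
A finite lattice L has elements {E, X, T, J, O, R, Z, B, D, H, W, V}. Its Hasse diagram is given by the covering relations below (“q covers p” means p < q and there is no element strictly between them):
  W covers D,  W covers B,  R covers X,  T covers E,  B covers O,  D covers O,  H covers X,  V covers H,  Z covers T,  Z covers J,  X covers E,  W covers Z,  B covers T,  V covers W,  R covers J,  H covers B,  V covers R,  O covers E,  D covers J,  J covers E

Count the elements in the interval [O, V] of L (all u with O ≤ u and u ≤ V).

6

The interval [O, V] = {B, D, H, O, V, W}, which has 6 elements.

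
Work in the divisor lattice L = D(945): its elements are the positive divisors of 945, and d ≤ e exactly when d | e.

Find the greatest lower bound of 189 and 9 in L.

Common lower bounds of {189, 9}: 1, 3, 9.
The greatest among these is 9.

9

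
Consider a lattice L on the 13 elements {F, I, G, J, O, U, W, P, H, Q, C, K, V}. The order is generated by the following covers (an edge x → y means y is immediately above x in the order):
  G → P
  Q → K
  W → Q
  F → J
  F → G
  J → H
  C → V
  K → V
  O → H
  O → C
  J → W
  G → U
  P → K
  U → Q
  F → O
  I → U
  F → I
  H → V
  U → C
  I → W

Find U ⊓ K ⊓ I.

I

Common lower bounds of {U, K, I}: F, I.
The greatest among these is I.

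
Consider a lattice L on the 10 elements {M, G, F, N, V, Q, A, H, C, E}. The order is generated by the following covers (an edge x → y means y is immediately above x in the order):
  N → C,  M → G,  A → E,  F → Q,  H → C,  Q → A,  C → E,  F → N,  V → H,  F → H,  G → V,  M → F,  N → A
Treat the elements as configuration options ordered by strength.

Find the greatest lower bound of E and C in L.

C

Common lower bounds of {E, C}: C, F, G, H, M, N, V.
The greatest among these is C.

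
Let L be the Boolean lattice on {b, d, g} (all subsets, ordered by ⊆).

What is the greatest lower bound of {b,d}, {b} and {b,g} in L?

Under ⊆, meet is intersection: {b,d} ∩ {b} ∩ {b,g} = {b}.

{b}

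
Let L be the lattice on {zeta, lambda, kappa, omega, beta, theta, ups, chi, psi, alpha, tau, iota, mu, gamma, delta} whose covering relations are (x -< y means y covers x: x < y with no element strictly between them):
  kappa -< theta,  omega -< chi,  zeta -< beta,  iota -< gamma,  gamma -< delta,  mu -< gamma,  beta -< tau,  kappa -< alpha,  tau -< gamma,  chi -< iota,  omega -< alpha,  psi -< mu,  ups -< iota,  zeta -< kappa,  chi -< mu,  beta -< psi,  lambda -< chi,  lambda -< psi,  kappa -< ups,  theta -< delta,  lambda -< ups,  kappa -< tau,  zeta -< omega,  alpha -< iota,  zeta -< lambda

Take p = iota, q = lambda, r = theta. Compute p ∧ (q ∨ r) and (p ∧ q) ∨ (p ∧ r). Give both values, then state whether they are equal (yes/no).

iota; ups; no

q ∨ r = delta, so p ∧ (q ∨ r) = iota ∧ delta = iota.
p ∧ q = lambda and p ∧ r = kappa, so (p ∧ q) ∨ (p ∧ r) = lambda ∨ kappa = ups.
Equal: no.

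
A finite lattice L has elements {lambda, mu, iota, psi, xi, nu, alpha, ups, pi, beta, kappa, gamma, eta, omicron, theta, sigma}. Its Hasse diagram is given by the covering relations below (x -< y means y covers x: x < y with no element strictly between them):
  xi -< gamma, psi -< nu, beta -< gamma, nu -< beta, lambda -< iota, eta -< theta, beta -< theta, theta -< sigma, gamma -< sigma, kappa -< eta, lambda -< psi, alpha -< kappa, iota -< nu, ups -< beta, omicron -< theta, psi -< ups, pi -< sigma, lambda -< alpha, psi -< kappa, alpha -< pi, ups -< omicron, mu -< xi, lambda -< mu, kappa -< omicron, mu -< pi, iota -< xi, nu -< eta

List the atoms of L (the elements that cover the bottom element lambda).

alpha, iota, mu, psi

The atoms are exactly the elements that cover lambda: alpha, iota, mu, psi.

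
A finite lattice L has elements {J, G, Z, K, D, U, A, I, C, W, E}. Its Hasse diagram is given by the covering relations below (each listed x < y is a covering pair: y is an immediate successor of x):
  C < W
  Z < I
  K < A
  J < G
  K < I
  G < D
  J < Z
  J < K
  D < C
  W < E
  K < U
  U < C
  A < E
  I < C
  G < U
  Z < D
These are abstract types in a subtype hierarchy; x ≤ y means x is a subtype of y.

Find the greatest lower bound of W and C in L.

C

Common lower bounds of {W, C}: C, D, G, I, J, K, U, Z.
The greatest among these is C.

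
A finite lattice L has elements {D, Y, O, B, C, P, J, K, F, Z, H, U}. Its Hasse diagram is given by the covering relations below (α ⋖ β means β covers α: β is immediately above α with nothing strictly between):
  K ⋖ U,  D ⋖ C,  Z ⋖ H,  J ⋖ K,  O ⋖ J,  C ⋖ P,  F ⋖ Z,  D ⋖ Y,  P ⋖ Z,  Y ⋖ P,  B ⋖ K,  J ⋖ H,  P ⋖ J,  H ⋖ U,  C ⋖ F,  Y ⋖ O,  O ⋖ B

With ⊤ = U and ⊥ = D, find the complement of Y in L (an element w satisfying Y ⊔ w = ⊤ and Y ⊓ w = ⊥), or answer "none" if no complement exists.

none

For every candidate w, either Y ∨ w ≠ U or Y ∧ w ≠ D; no complement exists.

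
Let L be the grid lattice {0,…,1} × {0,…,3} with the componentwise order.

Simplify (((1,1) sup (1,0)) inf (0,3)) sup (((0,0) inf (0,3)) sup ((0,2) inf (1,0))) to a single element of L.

(0,1)

(1,1) ∨ (1,0) = (1,1)
(1,1) ∧ (0,3) = (0,1)
(0,0) ∧ (0,3) = (0,0)
(0,2) ∧ (1,0) = (0,0)
(0,0) ∨ (0,0) = (0,0)
(0,1) ∨ (0,0) = (0,1)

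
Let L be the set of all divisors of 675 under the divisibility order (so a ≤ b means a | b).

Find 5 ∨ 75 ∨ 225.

In the divisibility order, the join is the least common multiple: lcm(5, 75, 225) = 225.

225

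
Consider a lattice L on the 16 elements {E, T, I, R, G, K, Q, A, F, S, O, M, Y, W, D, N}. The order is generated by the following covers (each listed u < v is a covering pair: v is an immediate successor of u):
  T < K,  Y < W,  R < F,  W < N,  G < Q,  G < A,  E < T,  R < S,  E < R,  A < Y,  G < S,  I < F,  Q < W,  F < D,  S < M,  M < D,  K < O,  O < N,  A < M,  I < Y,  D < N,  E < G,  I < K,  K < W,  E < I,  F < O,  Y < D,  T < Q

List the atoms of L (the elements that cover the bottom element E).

G, I, R, T

The atoms are exactly the elements that cover E: G, I, R, T.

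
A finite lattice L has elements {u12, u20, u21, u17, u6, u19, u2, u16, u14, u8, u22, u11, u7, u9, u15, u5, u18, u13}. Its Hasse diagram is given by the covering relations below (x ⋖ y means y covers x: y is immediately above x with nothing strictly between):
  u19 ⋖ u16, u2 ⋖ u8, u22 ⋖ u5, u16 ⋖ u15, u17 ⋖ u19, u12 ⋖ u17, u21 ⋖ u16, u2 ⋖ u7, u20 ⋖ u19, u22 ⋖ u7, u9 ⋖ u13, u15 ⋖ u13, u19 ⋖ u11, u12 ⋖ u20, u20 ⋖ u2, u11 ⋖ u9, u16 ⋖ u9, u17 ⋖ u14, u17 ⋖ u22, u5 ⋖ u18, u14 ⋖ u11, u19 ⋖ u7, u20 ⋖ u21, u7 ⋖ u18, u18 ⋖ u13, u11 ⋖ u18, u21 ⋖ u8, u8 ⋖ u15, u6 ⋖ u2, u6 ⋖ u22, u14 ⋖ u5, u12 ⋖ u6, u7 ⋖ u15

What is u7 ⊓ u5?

Common lower bounds of {u7, u5}: u12, u17, u22, u6.
The greatest among these is u22.

u22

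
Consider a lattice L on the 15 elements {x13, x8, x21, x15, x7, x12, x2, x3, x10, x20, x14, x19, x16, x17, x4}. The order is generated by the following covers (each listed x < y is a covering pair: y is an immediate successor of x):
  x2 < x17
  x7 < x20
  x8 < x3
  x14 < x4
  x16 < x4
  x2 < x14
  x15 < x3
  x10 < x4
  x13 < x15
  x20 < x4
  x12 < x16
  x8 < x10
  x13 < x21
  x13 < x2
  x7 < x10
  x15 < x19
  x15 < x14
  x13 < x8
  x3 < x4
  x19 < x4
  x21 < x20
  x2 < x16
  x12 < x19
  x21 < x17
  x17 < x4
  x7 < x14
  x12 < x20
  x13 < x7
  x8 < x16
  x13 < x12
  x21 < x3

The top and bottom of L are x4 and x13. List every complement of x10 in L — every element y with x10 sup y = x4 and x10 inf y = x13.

Need y with x10 ∨ y = x4 and x10 ∧ y = x13.
Checking each element gives: x12, x15, x17, x19, x2, x21.

x12, x15, x17, x19, x2, x21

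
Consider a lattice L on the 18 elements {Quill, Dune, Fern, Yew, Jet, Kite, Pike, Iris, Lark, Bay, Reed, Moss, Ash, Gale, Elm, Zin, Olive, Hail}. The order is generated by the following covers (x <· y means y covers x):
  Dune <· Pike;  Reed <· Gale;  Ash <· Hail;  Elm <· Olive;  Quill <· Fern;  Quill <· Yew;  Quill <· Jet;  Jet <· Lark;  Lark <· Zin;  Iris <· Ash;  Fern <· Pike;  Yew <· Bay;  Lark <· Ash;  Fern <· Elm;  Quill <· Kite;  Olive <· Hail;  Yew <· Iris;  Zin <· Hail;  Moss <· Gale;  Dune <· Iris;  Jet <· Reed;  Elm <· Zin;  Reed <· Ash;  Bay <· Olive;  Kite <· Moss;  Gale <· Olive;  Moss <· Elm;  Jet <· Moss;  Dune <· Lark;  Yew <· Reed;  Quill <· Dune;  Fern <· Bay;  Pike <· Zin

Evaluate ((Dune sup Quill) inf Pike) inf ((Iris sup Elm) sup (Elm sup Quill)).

Dune

Dune ∨ Quill = Dune
Dune ∧ Pike = Dune
Iris ∨ Elm = Hail
Elm ∨ Quill = Elm
Hail ∨ Elm = Hail
Dune ∧ Hail = Dune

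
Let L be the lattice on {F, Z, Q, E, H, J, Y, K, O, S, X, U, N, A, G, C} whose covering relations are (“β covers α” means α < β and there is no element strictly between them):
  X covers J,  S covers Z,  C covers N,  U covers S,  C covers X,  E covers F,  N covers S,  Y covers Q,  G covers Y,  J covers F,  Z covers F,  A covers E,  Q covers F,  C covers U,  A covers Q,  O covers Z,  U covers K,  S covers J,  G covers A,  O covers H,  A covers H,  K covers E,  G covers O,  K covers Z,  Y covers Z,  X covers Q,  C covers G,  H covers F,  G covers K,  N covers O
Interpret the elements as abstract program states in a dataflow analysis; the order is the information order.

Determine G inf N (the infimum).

Common lower bounds of {G, N}: F, H, O, Z.
The greatest among these is O.

O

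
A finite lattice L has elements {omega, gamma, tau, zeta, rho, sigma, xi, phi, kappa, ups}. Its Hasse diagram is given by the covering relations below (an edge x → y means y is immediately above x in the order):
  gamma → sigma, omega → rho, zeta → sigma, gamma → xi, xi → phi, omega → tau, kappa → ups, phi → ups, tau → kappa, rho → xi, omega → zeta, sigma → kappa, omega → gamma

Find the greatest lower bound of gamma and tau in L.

omega

Common lower bounds of {gamma, tau}: omega.
The greatest among these is omega.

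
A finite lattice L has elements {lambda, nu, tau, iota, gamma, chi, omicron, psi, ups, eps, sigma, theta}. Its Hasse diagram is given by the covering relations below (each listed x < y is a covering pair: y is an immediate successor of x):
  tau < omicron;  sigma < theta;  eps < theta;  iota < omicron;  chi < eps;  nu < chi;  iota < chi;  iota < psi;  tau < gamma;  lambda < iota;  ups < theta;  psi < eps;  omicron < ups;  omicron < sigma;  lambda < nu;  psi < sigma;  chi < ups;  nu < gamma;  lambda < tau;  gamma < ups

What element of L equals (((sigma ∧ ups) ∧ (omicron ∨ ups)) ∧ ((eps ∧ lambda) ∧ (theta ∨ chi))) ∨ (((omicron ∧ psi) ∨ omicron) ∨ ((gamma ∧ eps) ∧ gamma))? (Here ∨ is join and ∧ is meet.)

sigma ∧ ups = omicron
omicron ∨ ups = ups
omicron ∧ ups = omicron
eps ∧ lambda = lambda
theta ∨ chi = theta
lambda ∧ theta = lambda
omicron ∧ lambda = lambda
omicron ∧ psi = iota
iota ∨ omicron = omicron
gamma ∧ eps = nu
nu ∧ gamma = nu
omicron ∨ nu = ups
lambda ∨ ups = ups

ups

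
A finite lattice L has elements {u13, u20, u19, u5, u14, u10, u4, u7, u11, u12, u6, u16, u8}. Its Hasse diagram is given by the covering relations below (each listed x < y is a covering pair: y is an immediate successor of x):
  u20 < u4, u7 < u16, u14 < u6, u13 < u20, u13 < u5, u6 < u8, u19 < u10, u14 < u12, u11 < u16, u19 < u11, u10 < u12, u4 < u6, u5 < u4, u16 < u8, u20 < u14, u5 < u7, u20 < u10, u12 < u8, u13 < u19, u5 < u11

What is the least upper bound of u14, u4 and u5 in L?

Common upper bounds of {u14, u4, u5}: u6, u8.
The least among these is u6.

u6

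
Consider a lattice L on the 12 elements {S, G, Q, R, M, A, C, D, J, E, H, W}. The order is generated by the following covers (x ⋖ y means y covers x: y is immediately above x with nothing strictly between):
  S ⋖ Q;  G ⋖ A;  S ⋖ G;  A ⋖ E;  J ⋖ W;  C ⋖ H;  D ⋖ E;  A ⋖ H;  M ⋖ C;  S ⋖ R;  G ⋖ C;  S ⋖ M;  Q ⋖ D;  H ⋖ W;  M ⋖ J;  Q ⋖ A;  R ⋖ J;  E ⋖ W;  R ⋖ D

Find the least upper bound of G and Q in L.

A

Common upper bounds of {G, Q}: A, E, H, W.
The least among these is A.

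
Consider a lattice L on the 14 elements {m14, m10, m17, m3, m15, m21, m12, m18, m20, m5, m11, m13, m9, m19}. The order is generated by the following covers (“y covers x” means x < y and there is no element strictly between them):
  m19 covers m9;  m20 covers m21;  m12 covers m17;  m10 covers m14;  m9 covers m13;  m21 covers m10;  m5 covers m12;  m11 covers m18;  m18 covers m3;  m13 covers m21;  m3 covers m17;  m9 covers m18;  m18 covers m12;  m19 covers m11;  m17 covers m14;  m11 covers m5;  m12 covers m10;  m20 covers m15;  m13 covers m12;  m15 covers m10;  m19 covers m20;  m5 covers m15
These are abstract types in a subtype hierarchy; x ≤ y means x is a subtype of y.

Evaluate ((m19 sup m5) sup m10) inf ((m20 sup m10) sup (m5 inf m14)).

m20

m19 ∨ m5 = m19
m19 ∨ m10 = m19
m20 ∨ m10 = m20
m5 ∧ m14 = m14
m20 ∨ m14 = m20
m19 ∧ m20 = m20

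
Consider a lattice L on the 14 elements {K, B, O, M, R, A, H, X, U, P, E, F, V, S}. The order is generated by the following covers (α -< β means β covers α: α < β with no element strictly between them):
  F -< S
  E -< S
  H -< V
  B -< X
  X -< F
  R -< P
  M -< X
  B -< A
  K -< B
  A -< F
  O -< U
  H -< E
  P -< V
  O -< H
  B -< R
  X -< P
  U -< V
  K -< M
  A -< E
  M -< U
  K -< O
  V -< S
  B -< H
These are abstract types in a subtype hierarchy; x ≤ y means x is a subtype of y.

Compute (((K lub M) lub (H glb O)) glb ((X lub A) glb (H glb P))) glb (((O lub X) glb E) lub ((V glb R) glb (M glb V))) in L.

K

K ∨ M = M
H ∧ O = O
M ∨ O = U
X ∨ A = F
H ∧ P = B
F ∧ B = B
U ∧ B = K
O ∨ X = V
V ∧ E = H
V ∧ R = R
M ∧ V = M
R ∧ M = K
H ∨ K = H
K ∧ H = K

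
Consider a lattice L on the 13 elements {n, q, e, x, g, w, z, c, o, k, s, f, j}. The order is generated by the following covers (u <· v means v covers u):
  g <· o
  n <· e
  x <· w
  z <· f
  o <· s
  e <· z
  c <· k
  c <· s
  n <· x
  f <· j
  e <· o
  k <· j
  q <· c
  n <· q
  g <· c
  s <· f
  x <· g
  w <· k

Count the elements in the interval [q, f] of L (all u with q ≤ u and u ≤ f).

The interval [q, f] = {c, f, q, s}, which has 4 elements.

4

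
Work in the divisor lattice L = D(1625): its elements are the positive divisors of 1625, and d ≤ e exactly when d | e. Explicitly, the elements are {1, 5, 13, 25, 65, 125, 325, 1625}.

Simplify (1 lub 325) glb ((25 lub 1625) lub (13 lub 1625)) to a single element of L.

325

1 ∨ 325 = 325
25 ∨ 1625 = 1625
13 ∨ 1625 = 1625
1625 ∨ 1625 = 1625
325 ∧ 1625 = 325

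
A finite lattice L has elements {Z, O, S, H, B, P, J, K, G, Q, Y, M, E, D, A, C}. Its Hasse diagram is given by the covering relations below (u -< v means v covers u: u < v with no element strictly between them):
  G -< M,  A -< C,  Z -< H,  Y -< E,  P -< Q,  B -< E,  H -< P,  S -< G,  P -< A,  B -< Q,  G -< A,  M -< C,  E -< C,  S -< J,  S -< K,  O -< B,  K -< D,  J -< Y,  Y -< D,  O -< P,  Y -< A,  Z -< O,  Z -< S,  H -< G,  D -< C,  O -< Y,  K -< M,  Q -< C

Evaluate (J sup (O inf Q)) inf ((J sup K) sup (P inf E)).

O ∧ Q = O
J ∨ O = Y
J ∨ K = D
P ∧ E = O
D ∨ O = D
Y ∧ D = Y

Y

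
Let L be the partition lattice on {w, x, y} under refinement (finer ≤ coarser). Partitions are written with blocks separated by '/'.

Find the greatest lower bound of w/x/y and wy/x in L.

The meet (common refinement) of w/x/y and wy/x intersects blocks pairwise, giving w/x/y.

w/x/y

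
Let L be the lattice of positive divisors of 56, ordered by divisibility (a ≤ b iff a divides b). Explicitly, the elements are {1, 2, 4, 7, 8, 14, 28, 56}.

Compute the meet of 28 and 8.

4

Common lower bounds of {28, 8}: 1, 2, 4.
The greatest among these is 4.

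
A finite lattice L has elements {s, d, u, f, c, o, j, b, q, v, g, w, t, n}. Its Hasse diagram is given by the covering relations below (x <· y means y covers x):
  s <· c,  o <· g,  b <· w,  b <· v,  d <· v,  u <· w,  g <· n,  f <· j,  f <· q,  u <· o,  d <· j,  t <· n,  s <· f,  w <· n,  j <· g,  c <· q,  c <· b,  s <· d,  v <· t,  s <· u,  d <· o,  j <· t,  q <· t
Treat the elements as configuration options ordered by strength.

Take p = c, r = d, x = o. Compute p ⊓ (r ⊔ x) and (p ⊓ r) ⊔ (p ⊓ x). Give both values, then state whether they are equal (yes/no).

r ⊔ x = o, so p ⊓ (r ⊔ x) = c ⊓ o = s.
p ⊓ r = s and p ⊓ x = s, so (p ⊓ r) ⊔ (p ⊓ x) = s ⊔ s = s.
Equal: yes.

s; s; yes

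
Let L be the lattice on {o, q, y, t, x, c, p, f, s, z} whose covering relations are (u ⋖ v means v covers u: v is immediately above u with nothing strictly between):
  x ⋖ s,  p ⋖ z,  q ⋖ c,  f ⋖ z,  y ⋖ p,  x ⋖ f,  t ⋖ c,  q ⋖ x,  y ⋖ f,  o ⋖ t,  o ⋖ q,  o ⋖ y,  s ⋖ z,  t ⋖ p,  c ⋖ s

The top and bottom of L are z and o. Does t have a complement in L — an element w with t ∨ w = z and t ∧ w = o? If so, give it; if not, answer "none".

f

Need w with t ∨ w = z and t ∧ w = o.
Checking each element gives: f.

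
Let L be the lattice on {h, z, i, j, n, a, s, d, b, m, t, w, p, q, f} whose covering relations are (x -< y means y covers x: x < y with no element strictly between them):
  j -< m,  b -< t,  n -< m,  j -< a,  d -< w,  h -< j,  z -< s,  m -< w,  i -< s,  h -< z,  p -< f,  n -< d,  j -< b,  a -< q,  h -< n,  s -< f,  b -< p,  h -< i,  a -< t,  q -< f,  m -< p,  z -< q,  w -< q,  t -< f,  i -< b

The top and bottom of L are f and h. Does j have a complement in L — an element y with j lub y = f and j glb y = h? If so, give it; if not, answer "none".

Need y with j ∨ y = f and j ∧ y = h.
Checking each element gives: s.

s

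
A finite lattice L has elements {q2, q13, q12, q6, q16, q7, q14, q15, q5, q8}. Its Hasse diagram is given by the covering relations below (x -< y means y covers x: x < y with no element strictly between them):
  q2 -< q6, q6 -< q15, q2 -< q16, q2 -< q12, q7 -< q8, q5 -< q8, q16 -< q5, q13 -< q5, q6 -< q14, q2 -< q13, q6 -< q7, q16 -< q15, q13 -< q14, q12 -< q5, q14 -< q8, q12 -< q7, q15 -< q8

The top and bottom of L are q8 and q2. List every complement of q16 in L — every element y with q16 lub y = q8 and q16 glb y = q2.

q14, q7

Need y with q16 ∨ y = q8 and q16 ∧ y = q2.
Checking each element gives: q14, q7.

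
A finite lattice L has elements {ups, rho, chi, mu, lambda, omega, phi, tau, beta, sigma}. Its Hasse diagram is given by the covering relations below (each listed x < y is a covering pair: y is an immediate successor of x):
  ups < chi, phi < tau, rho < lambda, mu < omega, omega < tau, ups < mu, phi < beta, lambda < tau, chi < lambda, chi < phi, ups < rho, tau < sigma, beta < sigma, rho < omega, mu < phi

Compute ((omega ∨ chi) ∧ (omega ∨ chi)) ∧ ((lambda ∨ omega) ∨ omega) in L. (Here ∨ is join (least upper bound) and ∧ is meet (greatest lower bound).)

omega ∨ chi = tau
omega ∨ chi = tau
tau ∧ tau = tau
lambda ∨ omega = tau
tau ∨ omega = tau
tau ∧ tau = tau

tau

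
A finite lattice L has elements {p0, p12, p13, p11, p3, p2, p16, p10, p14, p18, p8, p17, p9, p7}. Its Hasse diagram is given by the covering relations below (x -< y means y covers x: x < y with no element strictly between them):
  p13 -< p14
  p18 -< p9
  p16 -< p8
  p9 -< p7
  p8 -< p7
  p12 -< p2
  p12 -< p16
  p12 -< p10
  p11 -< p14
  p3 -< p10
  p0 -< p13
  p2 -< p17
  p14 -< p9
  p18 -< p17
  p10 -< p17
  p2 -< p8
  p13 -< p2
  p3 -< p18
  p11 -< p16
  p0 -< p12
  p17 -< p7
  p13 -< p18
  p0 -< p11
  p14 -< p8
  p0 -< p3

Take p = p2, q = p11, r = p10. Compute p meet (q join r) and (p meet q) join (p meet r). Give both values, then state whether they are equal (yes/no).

q join r = p7, so p meet (q join r) = p2 meet p7 = p2.
p meet q = p0 and p meet r = p12, so (p meet q) join (p meet r) = p0 join p12 = p12.
Equal: no.

p2; p12; no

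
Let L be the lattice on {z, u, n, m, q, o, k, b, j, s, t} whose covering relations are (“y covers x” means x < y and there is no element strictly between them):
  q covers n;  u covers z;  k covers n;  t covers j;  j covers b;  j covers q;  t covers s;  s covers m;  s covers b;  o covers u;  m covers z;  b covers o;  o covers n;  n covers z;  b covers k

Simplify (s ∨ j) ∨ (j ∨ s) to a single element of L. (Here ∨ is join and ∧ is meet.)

t

s ∨ j = t
j ∨ s = t
t ∨ t = t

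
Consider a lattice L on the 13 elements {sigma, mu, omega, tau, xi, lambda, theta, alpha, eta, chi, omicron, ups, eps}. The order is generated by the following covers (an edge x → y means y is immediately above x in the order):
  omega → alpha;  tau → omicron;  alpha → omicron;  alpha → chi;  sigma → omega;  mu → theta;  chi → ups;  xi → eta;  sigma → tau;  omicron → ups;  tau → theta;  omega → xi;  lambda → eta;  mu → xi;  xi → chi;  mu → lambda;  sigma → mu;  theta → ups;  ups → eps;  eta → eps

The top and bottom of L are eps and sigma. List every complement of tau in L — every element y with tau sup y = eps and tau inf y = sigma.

Need y with tau ∨ y = eps and tau ∧ y = sigma.
Checking each element gives: eta, lambda.

eta, lambda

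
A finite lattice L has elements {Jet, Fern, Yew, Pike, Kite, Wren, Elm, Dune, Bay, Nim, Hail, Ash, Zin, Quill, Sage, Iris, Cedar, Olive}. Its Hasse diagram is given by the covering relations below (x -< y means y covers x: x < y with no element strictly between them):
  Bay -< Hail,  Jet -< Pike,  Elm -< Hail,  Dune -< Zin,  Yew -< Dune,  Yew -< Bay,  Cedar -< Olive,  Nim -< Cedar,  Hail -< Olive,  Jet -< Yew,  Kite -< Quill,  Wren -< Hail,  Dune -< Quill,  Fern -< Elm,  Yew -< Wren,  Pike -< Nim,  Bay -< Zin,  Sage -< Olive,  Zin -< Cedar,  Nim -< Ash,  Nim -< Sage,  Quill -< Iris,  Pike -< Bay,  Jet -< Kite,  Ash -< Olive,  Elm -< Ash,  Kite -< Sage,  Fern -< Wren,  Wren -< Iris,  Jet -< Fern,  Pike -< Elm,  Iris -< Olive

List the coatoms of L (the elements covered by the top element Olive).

Ash, Cedar, Hail, Iris, Sage

The coatoms are exactly the elements covered by Olive: Ash, Cedar, Hail, Iris, Sage.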